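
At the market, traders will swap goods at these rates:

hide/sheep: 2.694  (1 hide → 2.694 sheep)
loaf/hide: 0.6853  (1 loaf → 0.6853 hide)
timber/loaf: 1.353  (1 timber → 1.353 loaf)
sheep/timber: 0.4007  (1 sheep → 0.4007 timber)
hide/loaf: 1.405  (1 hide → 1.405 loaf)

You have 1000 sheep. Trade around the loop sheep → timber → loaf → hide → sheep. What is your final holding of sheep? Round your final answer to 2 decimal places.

1000.91

1000 sheep × 0.4007 = 400.7 timber
400.7 timber × 1.353 = 542.1471 loaf
542.1471 loaf × 0.6853 = 371.53340763 hide
371.53340763 hide × 2.694 = 1000.91100015522 sheep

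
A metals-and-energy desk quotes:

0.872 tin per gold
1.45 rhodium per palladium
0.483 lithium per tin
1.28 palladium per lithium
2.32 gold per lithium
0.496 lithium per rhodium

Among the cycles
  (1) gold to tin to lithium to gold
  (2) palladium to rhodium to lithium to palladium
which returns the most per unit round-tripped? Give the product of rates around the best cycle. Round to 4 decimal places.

0.9771

(1) 0.872 × 0.483 × 2.32 = 0.97713
(2) 1.45 × 0.496 × 1.28 = 0.92058
Highest is cycle (1) at 0.9771 (≤1, no arbitrage).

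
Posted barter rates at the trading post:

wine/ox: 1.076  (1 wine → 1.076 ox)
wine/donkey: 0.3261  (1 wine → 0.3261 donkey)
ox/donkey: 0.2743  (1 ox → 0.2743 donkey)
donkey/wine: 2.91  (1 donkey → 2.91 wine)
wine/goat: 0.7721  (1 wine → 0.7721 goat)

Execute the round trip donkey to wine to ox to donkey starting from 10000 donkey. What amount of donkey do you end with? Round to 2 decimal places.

8588.77

10000 donkey × 2.91 = 29100 wine
29100 wine × 1.076 = 31311.6 ox
31311.6 ox × 0.2743 = 8588.77188 donkey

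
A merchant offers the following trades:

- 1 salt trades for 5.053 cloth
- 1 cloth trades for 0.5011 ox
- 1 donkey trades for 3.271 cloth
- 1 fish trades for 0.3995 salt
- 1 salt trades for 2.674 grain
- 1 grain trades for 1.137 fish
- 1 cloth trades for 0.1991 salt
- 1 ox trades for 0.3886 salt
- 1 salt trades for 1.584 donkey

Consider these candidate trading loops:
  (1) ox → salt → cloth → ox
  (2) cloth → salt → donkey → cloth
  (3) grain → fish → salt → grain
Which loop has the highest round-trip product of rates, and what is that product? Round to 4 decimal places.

1.2146

(1) 0.3886 × 5.053 × 0.5011 = 0.98396
(2) 0.1991 × 1.584 × 3.271 = 1.03159
(3) 1.137 × 0.3995 × 2.674 = 1.21462
Highest is cycle (3) at 1.2146 (>1, arbitrage).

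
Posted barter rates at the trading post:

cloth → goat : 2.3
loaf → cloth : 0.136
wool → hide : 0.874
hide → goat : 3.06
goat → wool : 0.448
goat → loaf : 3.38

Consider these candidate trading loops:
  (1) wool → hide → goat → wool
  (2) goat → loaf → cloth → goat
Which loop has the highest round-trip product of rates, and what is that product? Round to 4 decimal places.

1.1981

(1) 0.874 × 3.06 × 0.448 = 1.19815
(2) 3.38 × 0.136 × 2.3 = 1.05726
Highest is cycle (1) at 1.1981 (>1, arbitrage).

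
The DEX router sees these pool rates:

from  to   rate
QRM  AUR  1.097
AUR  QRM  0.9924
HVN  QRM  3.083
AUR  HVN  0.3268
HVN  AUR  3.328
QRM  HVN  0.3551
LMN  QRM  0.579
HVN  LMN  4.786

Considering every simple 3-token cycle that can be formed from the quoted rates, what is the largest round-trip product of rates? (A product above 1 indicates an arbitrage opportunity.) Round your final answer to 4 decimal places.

HVN→AUR→QRM→HVN: 3.328 × 0.9924 × 0.3551 = 1.17279
HVN→QRM→AUR→HVN: 3.083 × 1.097 × 0.3268 = 1.10525
HVN→LMN→QRM→HVN: 4.786 × 0.579 × 0.3551 = 0.98402
Maximum is HVN→AUR→QRM→HVN at 1.1728; arbitrage exists.

1.1728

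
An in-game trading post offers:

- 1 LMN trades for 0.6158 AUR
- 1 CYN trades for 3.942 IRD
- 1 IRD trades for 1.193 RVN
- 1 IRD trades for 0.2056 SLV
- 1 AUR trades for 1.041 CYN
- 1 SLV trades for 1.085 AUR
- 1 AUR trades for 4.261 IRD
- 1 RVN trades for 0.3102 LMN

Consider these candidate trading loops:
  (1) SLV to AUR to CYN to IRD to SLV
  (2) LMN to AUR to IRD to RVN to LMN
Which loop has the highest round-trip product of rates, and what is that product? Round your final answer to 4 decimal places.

0.9710

(1) 1.085 × 1.041 × 3.942 × 0.2056 = 0.91542
(2) 0.6158 × 4.261 × 1.193 × 0.3102 = 0.97103
Highest is cycle (2) at 0.9710 (≤1, no arbitrage).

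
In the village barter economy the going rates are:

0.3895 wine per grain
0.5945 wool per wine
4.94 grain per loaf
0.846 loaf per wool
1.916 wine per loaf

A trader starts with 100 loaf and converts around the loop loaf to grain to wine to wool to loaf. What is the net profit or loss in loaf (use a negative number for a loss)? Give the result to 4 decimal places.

-3.2265

100 loaf × 4.94 = 494 grain
494 grain × 0.3895 = 192.413 wine
192.413 wine × 0.5945 = 114.3895285 wool
114.3895285 wool × 0.846 = 96.773541111 loaf
Net change: 96.773541111 − 100 = -3.226458889 loaf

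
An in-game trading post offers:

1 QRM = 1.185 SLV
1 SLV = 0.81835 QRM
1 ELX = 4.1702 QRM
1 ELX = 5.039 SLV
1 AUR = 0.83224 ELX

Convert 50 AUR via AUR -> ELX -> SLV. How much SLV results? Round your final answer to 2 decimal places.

50 AUR × 0.83224 = 41.612 ELX
41.612 ELX × 5.039 = 209.682868 SLV

209.68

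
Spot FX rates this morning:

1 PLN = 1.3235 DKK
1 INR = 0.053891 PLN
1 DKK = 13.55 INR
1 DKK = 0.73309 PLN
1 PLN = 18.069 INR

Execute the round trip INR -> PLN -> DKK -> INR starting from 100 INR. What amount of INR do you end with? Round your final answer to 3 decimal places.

96.645

100 INR × 0.053891 = 5.3891 PLN
5.3891 PLN × 1.3235 = 7.13247385 DKK
7.13247385 DKK × 13.55 = 96.6450206675 INR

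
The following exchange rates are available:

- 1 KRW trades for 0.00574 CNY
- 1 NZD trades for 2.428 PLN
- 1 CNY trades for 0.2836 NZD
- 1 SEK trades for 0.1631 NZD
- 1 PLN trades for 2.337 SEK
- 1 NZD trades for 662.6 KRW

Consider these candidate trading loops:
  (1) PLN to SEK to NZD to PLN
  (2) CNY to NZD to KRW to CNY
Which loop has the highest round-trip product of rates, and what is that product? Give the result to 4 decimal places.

1.0786

(1) 2.337 × 0.1631 × 2.428 = 0.92547
(2) 0.2836 × 662.6 × 0.00574 = 1.07862
Highest is cycle (2) at 1.0786 (>1, arbitrage).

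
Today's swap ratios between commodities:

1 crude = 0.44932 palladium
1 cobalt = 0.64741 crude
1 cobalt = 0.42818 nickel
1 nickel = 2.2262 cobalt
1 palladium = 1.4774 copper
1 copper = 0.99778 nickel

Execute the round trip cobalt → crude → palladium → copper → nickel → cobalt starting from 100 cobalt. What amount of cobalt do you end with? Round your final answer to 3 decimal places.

100 cobalt × 0.64741 = 64.741 crude
64.741 crude × 0.44932 = 29.08942612 palladium
29.08942612 palladium × 1.4774 = 42.976718149688 copper
42.976718149688 copper × 0.99778 = 42.88130983539569264 nickel
42.88130983539569264 nickel × 2.2262 = 95.462371955557890955168 cobalt

95.462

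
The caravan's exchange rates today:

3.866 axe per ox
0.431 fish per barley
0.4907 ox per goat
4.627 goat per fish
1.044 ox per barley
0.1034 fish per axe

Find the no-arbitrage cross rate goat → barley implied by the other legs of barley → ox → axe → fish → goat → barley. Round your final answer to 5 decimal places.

0.51787

Known legs of the cycle: 1.044 × 3.866 × 0.1034 × 4.627 = 1.9310005017072
For no arbitrage the full-cycle product must be 1, so the missing rate is 1 / 1.9310005017072 ≈ 0.5178663.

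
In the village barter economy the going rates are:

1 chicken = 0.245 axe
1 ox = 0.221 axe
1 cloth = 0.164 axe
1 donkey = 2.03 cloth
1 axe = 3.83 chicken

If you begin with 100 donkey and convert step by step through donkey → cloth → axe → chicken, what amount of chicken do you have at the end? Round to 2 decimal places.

127.51

100 donkey × 2.03 = 203 cloth
203 cloth × 0.164 = 33.292 axe
33.292 axe × 3.83 = 127.50836 chicken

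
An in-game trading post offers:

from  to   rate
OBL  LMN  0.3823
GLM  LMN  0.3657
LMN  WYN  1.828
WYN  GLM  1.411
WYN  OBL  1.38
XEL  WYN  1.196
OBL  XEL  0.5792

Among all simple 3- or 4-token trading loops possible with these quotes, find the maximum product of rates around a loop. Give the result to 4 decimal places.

0.9644

LMN→WYN→OBL→LMN: 1.828 × 1.38 × 0.3823 = 0.96441
WYN→OBL→XEL→WYN: 1.38 × 0.5792 × 1.196 = 0.95596
GLM→LMN→WYN→GLM: 0.3657 × 1.828 × 1.411 = 0.94325
Maximum is LMN→WYN→OBL→LMN at 0.9644; no arbitrage — every cycle loses value.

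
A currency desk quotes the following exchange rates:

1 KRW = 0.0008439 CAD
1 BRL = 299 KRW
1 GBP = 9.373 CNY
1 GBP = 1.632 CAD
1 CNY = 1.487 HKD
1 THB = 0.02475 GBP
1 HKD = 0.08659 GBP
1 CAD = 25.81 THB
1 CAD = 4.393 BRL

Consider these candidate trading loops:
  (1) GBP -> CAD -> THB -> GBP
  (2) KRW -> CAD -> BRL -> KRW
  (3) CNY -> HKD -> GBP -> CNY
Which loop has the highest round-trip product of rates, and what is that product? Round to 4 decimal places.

1.2069

(1) 1.632 × 25.81 × 0.02475 = 1.04252
(2) 0.0008439 × 4.393 × 299 = 1.10847
(3) 1.487 × 0.08659 × 9.373 = 1.20686
Highest is cycle (3) at 1.2069 (>1, arbitrage).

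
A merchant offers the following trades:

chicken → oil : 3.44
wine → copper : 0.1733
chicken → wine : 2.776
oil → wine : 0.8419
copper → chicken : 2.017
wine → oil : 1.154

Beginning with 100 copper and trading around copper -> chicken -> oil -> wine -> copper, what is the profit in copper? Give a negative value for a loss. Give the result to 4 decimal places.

100 copper × 2.017 = 201.7 chicken
201.7 chicken × 3.44 = 693.848 oil
693.848 oil × 0.8419 = 584.1506312 wine
584.1506312 wine × 0.1733 = 101.23330438696 copper
Net change: 101.23330438696 − 100 = 1.23330438696 copper

1.2333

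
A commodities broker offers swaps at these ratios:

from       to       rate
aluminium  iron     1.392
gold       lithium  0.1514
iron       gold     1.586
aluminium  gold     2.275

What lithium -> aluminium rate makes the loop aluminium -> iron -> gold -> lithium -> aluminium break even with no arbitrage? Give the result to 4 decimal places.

Known legs of the cycle: 1.392 × 1.586 × 0.1514 = 0.3342475968
For no arbitrage the full-cycle product must be 1, so the missing rate is 1 / 0.3342475968 ≈ 2.991794.

2.9918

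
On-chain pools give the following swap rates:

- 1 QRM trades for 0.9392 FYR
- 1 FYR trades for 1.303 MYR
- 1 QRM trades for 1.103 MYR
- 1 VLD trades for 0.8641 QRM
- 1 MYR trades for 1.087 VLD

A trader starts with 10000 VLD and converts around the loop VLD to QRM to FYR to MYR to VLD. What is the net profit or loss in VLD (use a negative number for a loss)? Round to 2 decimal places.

10000 VLD × 0.8641 = 8641 QRM
8641 QRM × 0.9392 = 8115.6272 FYR
8115.6272 FYR × 1.303 = 10574.6622416 MYR
10574.6622416 MYR × 1.087 = 11494.6578566192 VLD
Net change: 11494.6578566192 − 10000 = 1494.6578566192 VLD

1494.66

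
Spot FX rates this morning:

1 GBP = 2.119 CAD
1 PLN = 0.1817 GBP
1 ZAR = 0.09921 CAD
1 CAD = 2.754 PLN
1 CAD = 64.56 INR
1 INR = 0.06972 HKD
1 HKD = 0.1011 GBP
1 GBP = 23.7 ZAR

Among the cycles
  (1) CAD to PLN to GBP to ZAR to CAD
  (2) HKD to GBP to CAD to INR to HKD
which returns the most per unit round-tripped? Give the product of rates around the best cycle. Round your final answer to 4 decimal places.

(1) 2.754 × 0.1817 × 23.7 × 0.09921 = 1.17658
(2) 0.1011 × 2.119 × 64.56 × 0.06972 = 0.96428
Highest is cycle (1) at 1.1766 (>1, arbitrage).

1.1766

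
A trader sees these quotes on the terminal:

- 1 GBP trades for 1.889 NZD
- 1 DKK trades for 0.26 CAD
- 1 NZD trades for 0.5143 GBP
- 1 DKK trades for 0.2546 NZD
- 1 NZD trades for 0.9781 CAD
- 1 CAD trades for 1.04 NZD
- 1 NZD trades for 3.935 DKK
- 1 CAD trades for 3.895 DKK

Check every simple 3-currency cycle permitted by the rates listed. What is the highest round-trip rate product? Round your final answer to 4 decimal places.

1.0640

CAD→NZD→DKK→CAD: 1.04 × 3.935 × 0.26 = 1.06402
CAD→DKK→NZD→CAD: 3.895 × 0.2546 × 0.9781 = 0.96995
Maximum is CAD→NZD→DKK→CAD at 1.0640; arbitrage exists.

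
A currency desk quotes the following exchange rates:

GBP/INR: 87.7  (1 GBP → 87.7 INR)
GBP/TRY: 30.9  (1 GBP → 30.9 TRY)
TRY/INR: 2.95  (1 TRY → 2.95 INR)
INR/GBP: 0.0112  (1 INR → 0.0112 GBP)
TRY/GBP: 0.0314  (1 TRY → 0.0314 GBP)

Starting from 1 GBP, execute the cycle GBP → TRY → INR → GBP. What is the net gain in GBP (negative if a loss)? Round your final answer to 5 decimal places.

0.02094

1 GBP × 30.9 = 30.9 TRY
30.9 TRY × 2.95 = 91.155 INR
91.155 INR × 0.0112 = 1.020936 GBP
Net change: 1.020936 − 1 = 0.020936 GBP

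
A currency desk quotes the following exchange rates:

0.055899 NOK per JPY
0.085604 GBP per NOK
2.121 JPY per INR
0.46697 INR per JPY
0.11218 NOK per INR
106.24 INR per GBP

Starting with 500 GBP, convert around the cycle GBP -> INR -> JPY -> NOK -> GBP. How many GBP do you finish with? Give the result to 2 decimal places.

539.13

500 GBP × 106.24 = 53120 INR
53120 INR × 2.121 = 112667.52 JPY
112667.52 JPY × 0.055899 = 6298.00170048 NOK
6298.00170048 NOK × 0.085604 = 539.13413756788992 GBP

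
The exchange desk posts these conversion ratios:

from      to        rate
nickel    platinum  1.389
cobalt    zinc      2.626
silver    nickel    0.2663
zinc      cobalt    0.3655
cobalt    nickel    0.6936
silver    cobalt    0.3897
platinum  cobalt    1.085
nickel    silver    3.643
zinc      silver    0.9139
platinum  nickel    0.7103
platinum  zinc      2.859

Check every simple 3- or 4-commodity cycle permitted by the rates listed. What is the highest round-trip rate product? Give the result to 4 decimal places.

1.0453

cobalt→nickel→platinum→cobalt: 0.6936 × 1.389 × 1.085 = 1.04530
cobalt→nickel→platinum→zinc→cobalt: 0.6936 × 1.389 × 2.859 × 0.3655 = 1.00673
cobalt→nickel→silver→cobalt: 0.6936 × 3.643 × 0.3897 = 0.98469
nickel→platinum→zinc→silver→nickel: 1.389 × 2.859 × 0.9139 × 0.2663 = 0.96647
cobalt→zinc→silver→cobalt: 2.626 × 0.9139 × 0.3897 = 0.93524
Maximum is cobalt→nickel→platinum→cobalt at 1.0453; arbitrage exists.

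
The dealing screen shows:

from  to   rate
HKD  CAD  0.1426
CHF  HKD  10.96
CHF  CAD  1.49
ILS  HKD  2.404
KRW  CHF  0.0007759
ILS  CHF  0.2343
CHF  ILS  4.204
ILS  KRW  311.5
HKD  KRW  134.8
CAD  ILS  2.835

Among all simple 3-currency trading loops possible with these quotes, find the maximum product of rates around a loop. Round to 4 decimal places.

CHF→HKD→KRW→CHF: 10.96 × 134.8 × 0.0007759 = 1.14632
CHF→ILS→KRW→CHF: 4.204 × 311.5 × 0.0007759 = 1.01608
CAD→ILS→CHF→CAD: 2.835 × 0.2343 × 1.49 = 0.98972
CAD→ILS→HKD→CAD: 2.835 × 2.404 × 0.1426 = 0.97187
Maximum is CHF→HKD→KRW→CHF at 1.1463; arbitrage exists.

1.1463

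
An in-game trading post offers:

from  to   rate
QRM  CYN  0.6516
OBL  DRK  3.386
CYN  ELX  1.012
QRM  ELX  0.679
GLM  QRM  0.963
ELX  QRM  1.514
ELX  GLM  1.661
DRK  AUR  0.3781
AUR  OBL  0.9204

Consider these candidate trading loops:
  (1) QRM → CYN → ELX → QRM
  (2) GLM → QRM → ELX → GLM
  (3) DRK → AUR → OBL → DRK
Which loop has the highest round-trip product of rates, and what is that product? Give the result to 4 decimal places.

(1) 0.6516 × 1.012 × 1.514 = 0.99836
(2) 0.963 × 0.679 × 1.661 = 1.08609
(3) 0.3781 × 0.9204 × 3.386 = 1.17834
Highest is cycle (3) at 1.1783 (>1, arbitrage).

1.1783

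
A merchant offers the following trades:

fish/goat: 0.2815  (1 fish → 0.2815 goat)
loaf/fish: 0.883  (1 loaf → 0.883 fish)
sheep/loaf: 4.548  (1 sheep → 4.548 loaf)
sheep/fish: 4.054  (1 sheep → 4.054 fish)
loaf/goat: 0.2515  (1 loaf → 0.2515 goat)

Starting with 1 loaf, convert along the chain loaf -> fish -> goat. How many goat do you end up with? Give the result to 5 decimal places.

1 loaf × 0.883 = 0.883 fish
0.883 fish × 0.2815 = 0.2485645 goat

0.24856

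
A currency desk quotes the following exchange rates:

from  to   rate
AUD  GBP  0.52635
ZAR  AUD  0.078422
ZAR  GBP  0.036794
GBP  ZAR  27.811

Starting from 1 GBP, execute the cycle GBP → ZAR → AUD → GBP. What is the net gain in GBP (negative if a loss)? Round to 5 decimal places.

1 GBP × 27.811 = 27.811 ZAR
27.811 ZAR × 0.078422 = 2.180994242 AUD
2.180994242 AUD × 0.52635 = 1.1479663192767 GBP
Net change: 1.1479663192767 − 1 = 0.1479663192767 GBP

0.14797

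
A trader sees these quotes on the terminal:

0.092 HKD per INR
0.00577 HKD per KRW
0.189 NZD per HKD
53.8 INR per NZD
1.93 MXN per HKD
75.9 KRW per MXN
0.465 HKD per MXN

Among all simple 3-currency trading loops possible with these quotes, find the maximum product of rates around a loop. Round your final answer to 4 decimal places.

0.9355

HKD→NZD→INR→HKD: 0.189 × 53.8 × 0.092 = 0.93547
HKD→MXN→KRW→HKD: 1.93 × 75.9 × 0.00577 = 0.84523
Maximum is HKD→NZD→INR→HKD at 0.9355; no arbitrage — every cycle loses value.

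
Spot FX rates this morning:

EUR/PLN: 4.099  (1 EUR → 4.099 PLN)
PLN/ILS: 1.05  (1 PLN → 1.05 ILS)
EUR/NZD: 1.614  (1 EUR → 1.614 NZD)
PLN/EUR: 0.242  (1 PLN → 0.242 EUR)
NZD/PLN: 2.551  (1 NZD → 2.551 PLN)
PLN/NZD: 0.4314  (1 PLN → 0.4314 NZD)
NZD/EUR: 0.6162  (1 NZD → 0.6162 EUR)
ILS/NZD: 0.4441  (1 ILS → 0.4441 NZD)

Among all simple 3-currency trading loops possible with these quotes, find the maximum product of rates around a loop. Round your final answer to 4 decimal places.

1.1895

ILS→NZD→PLN→ILS: 0.4441 × 2.551 × 1.05 = 1.18954
PLN→NZD→EUR→PLN: 0.4314 × 0.6162 × 4.099 = 1.08963
PLN→EUR→NZD→PLN: 0.242 × 1.614 × 2.551 = 0.99639
Maximum is ILS→NZD→PLN→ILS at 1.1895; arbitrage exists.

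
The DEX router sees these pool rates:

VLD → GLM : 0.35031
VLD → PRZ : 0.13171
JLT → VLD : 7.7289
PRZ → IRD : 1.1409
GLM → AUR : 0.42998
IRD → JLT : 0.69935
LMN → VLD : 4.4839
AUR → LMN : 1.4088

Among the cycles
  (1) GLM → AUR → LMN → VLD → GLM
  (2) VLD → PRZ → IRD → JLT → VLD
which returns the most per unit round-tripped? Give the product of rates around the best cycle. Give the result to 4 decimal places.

0.9515

(1) 0.42998 × 1.4088 × 4.4839 × 0.35031 = 0.95149
(2) 0.13171 × 1.1409 × 0.69935 × 7.7289 = 0.81223
Highest is cycle (1) at 0.9515 (≤1, no arbitrage).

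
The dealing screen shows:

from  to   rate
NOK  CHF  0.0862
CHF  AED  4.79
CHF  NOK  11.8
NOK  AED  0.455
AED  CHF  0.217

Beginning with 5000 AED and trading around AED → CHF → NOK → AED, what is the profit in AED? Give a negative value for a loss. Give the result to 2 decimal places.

5000 AED × 0.217 = 1085 CHF
1085 CHF × 11.8 = 12803 NOK
12803 NOK × 0.455 = 5825.365 AED
Net change: 5825.365 − 5000 = 825.365 AED

825.37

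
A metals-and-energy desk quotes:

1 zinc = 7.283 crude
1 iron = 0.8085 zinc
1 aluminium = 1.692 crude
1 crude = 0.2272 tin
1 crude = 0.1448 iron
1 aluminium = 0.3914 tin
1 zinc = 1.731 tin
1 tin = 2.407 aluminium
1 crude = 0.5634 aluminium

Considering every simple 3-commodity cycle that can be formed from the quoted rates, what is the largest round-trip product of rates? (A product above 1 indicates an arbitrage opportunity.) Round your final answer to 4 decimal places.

tin→aluminium→crude→tin: 2.407 × 1.692 × 0.2272 = 0.92530
zinc→crude→iron→zinc: 7.283 × 0.1448 × 0.8085 = 0.85263
Maximum is tin→aluminium→crude→tin at 0.9253; no arbitrage — every cycle loses value.

0.9253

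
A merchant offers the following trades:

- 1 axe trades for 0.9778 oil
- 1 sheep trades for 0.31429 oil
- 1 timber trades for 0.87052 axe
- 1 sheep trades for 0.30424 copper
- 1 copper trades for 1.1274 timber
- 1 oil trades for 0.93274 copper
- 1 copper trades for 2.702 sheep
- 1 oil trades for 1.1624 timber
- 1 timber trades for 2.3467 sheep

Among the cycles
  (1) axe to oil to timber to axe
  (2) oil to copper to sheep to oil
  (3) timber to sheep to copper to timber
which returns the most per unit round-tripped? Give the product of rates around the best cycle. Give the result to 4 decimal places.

(1) 0.9778 × 1.1624 × 0.87052 = 0.98943
(2) 0.93274 × 2.702 × 0.31429 = 0.79209
(3) 2.3467 × 0.30424 × 1.1274 = 0.80492
Highest is cycle (1) at 0.9894 (≤1, no arbitrage).

0.9894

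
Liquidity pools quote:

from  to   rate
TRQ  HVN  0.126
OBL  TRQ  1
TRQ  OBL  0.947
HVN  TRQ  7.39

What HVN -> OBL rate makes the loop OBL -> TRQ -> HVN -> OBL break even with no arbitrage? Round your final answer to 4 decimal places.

Known legs of the cycle: 1 × 0.126 = 0.126
For no arbitrage the full-cycle product must be 1, so the missing rate is 1 / 0.126 ≈ 7.936508.

7.9365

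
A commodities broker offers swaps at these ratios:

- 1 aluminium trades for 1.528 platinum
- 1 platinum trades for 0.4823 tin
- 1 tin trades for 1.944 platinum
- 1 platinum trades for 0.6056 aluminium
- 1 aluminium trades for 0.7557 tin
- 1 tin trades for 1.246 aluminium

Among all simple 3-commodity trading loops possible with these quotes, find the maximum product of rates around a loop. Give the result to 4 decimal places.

0.9182

aluminium→platinum→tin→aluminium: 1.528 × 0.4823 × 1.246 = 0.91825
aluminium→tin→platinum→aluminium: 0.7557 × 1.944 × 0.6056 = 0.88968
Maximum is aluminium→platinum→tin→aluminium at 0.9182; no arbitrage — every cycle loses value.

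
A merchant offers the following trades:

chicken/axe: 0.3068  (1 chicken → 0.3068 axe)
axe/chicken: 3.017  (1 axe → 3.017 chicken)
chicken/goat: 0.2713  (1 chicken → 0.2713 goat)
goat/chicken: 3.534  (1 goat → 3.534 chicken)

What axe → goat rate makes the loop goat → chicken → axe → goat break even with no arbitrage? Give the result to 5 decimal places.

Known legs of the cycle: 3.534 × 0.3068 = 1.0842312
For no arbitrage the full-cycle product must be 1, so the missing rate is 1 / 1.0842312 ≈ 0.9223125.

0.92231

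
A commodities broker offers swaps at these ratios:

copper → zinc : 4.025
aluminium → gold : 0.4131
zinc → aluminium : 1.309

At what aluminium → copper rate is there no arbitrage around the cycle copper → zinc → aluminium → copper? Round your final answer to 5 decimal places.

0.18980

Known legs of the cycle: 4.025 × 1.309 = 5.268725
For no arbitrage the full-cycle product must be 1, so the missing rate is 1 / 5.268725 ≈ 0.1897992.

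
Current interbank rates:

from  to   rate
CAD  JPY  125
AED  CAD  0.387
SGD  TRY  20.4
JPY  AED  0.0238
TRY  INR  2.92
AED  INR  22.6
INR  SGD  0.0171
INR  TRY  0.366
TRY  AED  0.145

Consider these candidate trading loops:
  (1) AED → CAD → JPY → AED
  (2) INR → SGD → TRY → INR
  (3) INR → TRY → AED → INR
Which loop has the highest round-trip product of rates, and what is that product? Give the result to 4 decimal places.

(1) 0.387 × 125 × 0.0238 = 1.15133
(2) 0.0171 × 20.4 × 2.92 = 1.01861
(3) 0.366 × 0.145 × 22.6 = 1.19938
Highest is cycle (3) at 1.1994 (>1, arbitrage).

1.1994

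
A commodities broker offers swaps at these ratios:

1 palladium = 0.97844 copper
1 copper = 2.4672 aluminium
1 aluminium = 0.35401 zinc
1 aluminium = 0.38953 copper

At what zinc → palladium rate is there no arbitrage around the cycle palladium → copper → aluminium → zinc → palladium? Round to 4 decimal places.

Known legs of the cycle: 0.97844 × 2.4672 × 0.35401 = 0.85458267754368
For no arbitrage the full-cycle product must be 1, so the missing rate is 1 / 0.85458267754368 ≈ 1.170162.

1.1702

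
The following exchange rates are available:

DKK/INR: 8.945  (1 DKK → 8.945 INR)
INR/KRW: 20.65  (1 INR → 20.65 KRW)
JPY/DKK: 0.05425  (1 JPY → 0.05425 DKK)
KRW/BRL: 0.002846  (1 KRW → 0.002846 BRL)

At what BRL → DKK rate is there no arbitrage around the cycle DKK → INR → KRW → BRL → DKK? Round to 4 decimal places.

1.9022

Known legs of the cycle: 8.945 × 20.65 × 0.002846 = 0.5256967555
For no arbitrage the full-cycle product must be 1, so the missing rate is 1 / 0.5256967555 ≈ 1.902237.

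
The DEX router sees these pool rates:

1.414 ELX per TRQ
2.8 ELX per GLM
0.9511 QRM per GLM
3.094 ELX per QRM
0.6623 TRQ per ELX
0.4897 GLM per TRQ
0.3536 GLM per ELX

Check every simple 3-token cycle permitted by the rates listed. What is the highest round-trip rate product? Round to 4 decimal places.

GLM→QRM→ELX→GLM: 0.9511 × 3.094 × 0.3536 = 1.04054
GLM→ELX→TRQ→GLM: 2.8 × 0.6623 × 0.4897 = 0.90812
Maximum is GLM→QRM→ELX→GLM at 1.0405; arbitrage exists.

1.0405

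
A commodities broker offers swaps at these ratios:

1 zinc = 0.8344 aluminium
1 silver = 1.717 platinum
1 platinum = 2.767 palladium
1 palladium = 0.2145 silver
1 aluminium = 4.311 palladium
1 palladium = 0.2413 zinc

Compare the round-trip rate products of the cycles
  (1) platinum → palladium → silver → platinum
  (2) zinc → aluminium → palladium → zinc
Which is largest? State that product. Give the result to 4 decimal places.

1.0191

(1) 2.767 × 0.2145 × 1.717 = 1.01908
(2) 0.8344 × 4.311 × 0.2413 = 0.86798
Highest is cycle (1) at 1.0191 (>1, arbitrage).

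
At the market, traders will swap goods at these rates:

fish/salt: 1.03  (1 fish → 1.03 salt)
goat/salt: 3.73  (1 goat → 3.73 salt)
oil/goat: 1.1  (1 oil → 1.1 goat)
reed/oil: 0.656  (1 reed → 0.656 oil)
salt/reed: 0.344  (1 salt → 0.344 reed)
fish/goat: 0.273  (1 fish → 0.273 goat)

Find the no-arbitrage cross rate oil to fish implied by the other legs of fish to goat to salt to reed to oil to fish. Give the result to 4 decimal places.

Known legs of the cycle: 0.273 × 3.73 × 0.344 × 0.656 = 0.22979139456
For no arbitrage the full-cycle product must be 1, so the missing rate is 1 / 0.22979139456 ≈ 4.351773.

4.3518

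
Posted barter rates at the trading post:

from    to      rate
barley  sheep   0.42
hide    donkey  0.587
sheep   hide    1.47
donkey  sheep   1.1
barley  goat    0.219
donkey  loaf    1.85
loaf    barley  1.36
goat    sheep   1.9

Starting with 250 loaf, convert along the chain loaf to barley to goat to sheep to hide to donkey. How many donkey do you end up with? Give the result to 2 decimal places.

122.08

250 loaf × 1.36 = 340 barley
340 barley × 0.219 = 74.46 goat
74.46 goat × 1.9 = 141.474 sheep
141.474 sheep × 1.47 = 207.96678 hide
207.96678 hide × 0.587 = 122.07649986 donkey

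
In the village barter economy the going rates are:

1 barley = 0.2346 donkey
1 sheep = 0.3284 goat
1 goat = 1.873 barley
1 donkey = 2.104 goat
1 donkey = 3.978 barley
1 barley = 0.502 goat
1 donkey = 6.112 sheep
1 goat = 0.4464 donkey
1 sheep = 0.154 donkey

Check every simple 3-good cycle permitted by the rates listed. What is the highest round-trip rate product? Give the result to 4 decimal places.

0.9245

goat→barley→donkey→goat: 1.873 × 0.2346 × 2.104 = 0.92451
goat→donkey→sheep→goat: 0.4464 × 6.112 × 0.3284 = 0.89601
goat→donkey→barley→goat: 0.4464 × 3.978 × 0.502 = 0.89144
Maximum is goat→barley→donkey→goat at 0.9245; no arbitrage — every cycle loses value.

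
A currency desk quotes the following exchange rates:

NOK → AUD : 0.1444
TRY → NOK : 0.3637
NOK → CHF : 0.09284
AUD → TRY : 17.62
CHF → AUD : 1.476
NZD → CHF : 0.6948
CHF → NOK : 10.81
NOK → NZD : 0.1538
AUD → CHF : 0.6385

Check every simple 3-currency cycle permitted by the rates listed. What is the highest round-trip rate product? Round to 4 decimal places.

NZD→CHF→NOK→NZD: 0.6948 × 10.81 × 0.1538 = 1.15516
NOK→AUD→CHF→NOK: 0.1444 × 0.6385 × 10.81 = 0.99668
NOK→AUD→TRY→NOK: 0.1444 × 17.62 × 0.3637 = 0.92537
Maximum is NZD→CHF→NOK→NZD at 1.1552; arbitrage exists.

1.1552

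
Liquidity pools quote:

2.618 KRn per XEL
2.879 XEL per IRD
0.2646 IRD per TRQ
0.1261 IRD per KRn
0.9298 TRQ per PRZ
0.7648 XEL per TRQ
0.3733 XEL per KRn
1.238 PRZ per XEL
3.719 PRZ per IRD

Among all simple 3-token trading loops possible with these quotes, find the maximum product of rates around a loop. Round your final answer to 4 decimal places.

XEL→KRn→IRD→XEL: 2.618 × 0.1261 × 2.879 = 0.95044
PRZ→TRQ→IRD→PRZ: 0.9298 × 0.2646 × 3.719 = 0.91497
PRZ→TRQ→XEL→PRZ: 0.9298 × 0.7648 × 1.238 = 0.88036
Maximum is XEL→KRn→IRD→XEL at 0.9504; no arbitrage — every cycle loses value.

0.9504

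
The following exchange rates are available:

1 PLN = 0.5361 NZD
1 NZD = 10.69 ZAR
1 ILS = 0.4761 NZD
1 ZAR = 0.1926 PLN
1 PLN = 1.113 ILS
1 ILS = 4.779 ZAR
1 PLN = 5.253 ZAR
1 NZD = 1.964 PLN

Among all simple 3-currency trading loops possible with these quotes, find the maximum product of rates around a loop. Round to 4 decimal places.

PLN→NZD→ZAR→PLN: 0.5361 × 10.69 × 0.1926 = 1.10377
PLN→ILS→NZD→PLN: 1.113 × 0.4761 × 1.964 = 1.04072
PLN→ILS→ZAR→PLN: 1.113 × 4.779 × 0.1926 = 1.02444
Maximum is PLN→NZD→ZAR→PLN at 1.1038; arbitrage exists.

1.1038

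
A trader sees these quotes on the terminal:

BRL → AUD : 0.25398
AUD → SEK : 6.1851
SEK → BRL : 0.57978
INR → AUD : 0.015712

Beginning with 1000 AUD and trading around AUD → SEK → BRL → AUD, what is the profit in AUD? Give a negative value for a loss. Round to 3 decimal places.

1000 AUD × 6.1851 = 6185.1 SEK
6185.1 SEK × 0.57978 = 3585.997278 BRL
3585.997278 BRL × 0.25398 = 910.77158866644 AUD
Net change: 910.77158866644 − 1000 = -89.22841133356 AUD

-89.228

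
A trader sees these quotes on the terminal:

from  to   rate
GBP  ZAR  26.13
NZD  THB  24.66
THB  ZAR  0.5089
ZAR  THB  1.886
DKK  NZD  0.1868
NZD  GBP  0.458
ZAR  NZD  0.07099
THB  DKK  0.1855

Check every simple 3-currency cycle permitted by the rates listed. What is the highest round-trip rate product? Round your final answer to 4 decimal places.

0.8909

NZD→THB→ZAR→NZD: 24.66 × 0.5089 × 0.07099 = 0.89089
NZD→THB→DKK→NZD: 24.66 × 0.1855 × 0.1868 = 0.85450
NZD→GBP→ZAR→NZD: 0.458 × 26.13 × 0.07099 = 0.84958
Maximum is NZD→THB→ZAR→NZD at 0.8909; no arbitrage — every cycle loses value.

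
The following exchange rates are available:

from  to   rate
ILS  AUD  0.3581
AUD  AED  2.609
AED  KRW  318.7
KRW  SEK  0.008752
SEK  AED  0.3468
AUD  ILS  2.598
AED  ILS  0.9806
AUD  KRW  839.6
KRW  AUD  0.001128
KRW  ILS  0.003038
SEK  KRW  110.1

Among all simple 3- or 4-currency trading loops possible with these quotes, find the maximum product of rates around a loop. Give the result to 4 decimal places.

AED→KRW→SEK→AED: 318.7 × 0.008752 × 0.3468 = 0.96732
AED→KRW→AUD→AED: 318.7 × 0.001128 × 2.609 = 0.93792
AED→ILS→AUD→AED: 0.9806 × 0.3581 × 2.609 = 0.91616
ILS→AUD→KRW→ILS: 0.3581 × 839.6 × 0.003038 = 0.91341
AED→KRW→ILS→AUD→AED: 318.7 × 0.003038 × 0.3581 × 2.609 = 0.90458
Maximum is AED→KRW→SEK→AED at 0.9673; no arbitrage — every cycle loses value.

0.9673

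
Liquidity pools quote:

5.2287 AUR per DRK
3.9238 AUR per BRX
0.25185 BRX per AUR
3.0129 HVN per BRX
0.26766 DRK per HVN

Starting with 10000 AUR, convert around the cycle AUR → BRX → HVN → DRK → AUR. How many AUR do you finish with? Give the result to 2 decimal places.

10619.50

10000 AUR × 0.25185 = 2518.5 BRX
2518.5 BRX × 3.0129 = 7587.98865 HVN
7587.98865 HVN × 0.26766 = 2031.001042059 DRK
2031.001042059 DRK × 5.2287 = 10619.4951486138933 AUR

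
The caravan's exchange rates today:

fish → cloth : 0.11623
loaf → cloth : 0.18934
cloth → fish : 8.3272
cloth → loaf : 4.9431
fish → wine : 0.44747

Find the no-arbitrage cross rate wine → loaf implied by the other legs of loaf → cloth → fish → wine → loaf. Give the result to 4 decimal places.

1.4174

Known legs of the cycle: 0.18934 × 8.3272 × 0.44747 = 0.70551344131856
For no arbitrage the full-cycle product must be 1, so the missing rate is 1 / 0.70551344131856 ≈ 1.417407.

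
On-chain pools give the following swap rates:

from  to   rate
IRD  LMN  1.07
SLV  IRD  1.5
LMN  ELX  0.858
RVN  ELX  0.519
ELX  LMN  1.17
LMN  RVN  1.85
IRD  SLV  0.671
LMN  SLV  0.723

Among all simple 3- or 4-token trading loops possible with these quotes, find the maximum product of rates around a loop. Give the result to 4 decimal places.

1.1604

SLV→IRD→LMN→SLV: 1.5 × 1.07 × 0.723 = 1.16042
RVN→ELX→LMN→RVN: 0.519 × 1.17 × 1.85 = 1.12338
Maximum is SLV→IRD→LMN→SLV at 1.1604; arbitrage exists.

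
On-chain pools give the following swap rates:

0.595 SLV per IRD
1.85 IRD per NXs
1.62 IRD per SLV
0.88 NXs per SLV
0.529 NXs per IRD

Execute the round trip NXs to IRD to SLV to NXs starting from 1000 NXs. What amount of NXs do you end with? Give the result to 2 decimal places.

968.66

1000 NXs × 1.85 = 1850 IRD
1850 IRD × 0.595 = 1100.75 SLV
1100.75 SLV × 0.88 = 968.66 NXs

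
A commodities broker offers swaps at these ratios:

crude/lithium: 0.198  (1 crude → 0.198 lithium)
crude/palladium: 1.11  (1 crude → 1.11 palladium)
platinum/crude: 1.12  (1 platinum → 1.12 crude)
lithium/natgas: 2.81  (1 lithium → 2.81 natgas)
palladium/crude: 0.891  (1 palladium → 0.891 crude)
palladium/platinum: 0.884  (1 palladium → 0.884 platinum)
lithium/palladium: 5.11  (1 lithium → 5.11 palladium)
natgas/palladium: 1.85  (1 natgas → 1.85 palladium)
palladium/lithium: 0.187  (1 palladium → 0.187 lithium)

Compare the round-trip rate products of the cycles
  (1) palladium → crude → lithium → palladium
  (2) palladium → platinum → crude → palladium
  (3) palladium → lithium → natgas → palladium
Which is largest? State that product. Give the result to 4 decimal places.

(1) 0.891 × 0.198 × 5.11 = 0.90150
(2) 0.884 × 1.12 × 1.11 = 1.09899
(3) 0.187 × 2.81 × 1.85 = 0.97212
Highest is cycle (2) at 1.0990 (>1, arbitrage).

1.0990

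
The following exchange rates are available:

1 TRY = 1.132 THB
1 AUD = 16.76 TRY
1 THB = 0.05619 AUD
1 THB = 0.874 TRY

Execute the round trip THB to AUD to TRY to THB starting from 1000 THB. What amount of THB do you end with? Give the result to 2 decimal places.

1000 THB × 0.05619 = 56.19 AUD
56.19 AUD × 16.76 = 941.7444 TRY
941.7444 TRY × 1.132 = 1066.0546608 THB

1066.05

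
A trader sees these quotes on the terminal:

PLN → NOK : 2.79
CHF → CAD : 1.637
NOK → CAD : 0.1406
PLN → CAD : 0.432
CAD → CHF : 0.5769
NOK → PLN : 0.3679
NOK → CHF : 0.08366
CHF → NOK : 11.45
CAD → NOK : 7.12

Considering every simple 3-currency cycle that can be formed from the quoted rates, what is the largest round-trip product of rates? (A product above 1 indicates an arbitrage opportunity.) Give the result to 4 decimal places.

NOK→PLN→CAD→NOK: 0.3679 × 0.432 × 7.12 = 1.13160
NOK→CHF→CAD→NOK: 0.08366 × 1.637 × 7.12 = 0.97509
NOK→CAD→CHF→NOK: 0.1406 × 0.5769 × 11.45 = 0.92873
Maximum is NOK→PLN→CAD→NOK at 1.1316; arbitrage exists.

1.1316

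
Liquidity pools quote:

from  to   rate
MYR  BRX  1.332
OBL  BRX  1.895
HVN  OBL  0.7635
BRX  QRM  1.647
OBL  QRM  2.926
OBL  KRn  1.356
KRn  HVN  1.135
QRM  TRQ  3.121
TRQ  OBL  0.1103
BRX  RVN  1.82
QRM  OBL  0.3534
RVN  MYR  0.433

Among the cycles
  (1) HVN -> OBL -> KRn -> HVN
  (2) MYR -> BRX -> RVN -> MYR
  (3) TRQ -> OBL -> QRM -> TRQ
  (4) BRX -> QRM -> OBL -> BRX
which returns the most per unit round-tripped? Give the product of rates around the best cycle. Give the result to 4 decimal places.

1.1751

(1) 0.7635 × 1.356 × 1.135 = 1.17507
(2) 1.332 × 1.82 × 0.433 = 1.04970
(3) 0.1103 × 2.926 × 3.121 = 1.00726
(4) 1.647 × 0.3534 × 1.895 = 1.10298
Highest is cycle (1) at 1.1751 (>1, arbitrage).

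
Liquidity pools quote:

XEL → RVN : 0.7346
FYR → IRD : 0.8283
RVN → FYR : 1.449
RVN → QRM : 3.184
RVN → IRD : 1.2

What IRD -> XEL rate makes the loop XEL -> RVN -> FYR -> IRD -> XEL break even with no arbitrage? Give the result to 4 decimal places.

Known legs of the cycle: 0.7346 × 1.449 × 0.8283 = 0.88167184182
For no arbitrage the full-cycle product must be 1, so the missing rate is 1 / 0.88167184182 ≈ 1.134209.

1.1342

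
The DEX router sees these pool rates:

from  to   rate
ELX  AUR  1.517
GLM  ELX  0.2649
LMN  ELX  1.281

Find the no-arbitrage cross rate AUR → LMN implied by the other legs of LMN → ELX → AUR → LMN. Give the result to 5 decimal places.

0.51459

Known legs of the cycle: 1.281 × 1.517 = 1.943277
For no arbitrage the full-cycle product must be 1, so the missing rate is 1 / 1.943277 ≈ 0.5145947.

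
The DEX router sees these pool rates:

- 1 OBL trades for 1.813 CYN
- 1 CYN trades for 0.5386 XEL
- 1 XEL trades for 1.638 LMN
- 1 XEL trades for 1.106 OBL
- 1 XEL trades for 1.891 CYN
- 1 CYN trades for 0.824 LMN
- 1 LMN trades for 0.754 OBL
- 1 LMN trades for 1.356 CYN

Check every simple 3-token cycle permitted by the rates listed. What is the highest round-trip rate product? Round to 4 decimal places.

LMN→CYN→XEL→LMN: 1.356 × 0.5386 × 1.638 = 1.19630
LMN→OBL→CYN→LMN: 0.754 × 1.813 × 0.824 = 1.12641
CYN→XEL→OBL→CYN: 0.5386 × 1.106 × 1.813 = 1.07999
Maximum is LMN→CYN→XEL→LMN at 1.1963; arbitrage exists.

1.1963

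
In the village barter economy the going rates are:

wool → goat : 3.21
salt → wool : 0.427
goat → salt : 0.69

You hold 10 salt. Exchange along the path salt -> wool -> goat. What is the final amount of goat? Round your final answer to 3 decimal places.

13.707

10 salt × 0.427 = 4.27 wool
4.27 wool × 3.21 = 13.7067 goat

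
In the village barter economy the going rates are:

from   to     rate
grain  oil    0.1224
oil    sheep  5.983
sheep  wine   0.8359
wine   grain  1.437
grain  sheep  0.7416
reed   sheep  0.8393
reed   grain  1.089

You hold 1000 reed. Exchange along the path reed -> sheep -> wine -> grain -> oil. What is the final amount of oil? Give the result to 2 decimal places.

1000 reed × 0.8393 = 839.3 sheep
839.3 sheep × 0.8359 = 701.57087 wine
701.57087 wine × 1.437 = 1008.15734019 grain
1008.15734019 grain × 0.1224 = 123.398458439256 oil

123.40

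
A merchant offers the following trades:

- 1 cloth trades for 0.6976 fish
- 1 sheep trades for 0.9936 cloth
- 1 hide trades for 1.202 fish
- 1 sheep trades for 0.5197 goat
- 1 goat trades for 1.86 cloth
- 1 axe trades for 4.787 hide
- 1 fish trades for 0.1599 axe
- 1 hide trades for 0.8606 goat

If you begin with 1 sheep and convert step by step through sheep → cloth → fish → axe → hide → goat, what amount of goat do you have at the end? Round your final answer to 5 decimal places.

0.45660

1 sheep × 0.9936 = 0.9936 cloth
0.9936 cloth × 0.6976 = 0.69313536 fish
0.69313536 fish × 0.1599 = 0.110832344064 axe
0.110832344064 axe × 4.787 = 0.530554431034368 hide
0.530554431034368 hide × 0.8606 = 0.4565951433481771008 goat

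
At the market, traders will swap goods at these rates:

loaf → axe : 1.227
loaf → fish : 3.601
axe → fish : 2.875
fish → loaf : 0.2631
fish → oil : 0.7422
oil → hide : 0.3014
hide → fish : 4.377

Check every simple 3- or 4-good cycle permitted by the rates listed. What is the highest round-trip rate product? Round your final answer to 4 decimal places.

0.9791

fish→oil→hide→fish: 0.7422 × 0.3014 × 4.377 = 0.97913
axe→fish→loaf→axe: 2.875 × 0.2631 × 1.227 = 0.92812
Maximum is fish→oil→hide→fish at 0.9791; no arbitrage — every cycle loses value.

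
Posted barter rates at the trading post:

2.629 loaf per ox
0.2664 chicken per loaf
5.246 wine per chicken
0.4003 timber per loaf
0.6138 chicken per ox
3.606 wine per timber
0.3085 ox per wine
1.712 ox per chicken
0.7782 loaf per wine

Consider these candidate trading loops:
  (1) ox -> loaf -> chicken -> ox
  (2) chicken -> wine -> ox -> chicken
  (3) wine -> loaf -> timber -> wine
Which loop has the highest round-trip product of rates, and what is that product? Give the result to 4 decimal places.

(1) 2.629 × 0.2664 × 1.712 = 1.19903
(2) 5.246 × 0.3085 × 0.6138 = 0.99337
(3) 0.7782 × 0.4003 × 3.606 = 1.12332
Highest is cycle (1) at 1.1990 (>1, arbitrage).

1.1990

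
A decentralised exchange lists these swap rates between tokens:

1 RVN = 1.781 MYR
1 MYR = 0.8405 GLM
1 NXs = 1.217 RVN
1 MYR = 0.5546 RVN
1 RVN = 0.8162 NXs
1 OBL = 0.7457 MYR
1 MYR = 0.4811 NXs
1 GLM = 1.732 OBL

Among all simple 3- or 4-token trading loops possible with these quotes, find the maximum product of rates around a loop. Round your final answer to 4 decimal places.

1.0855

GLM→OBL→MYR→GLM: 1.732 × 0.7457 × 0.8405 = 1.08555
RVN→MYR→NXs→RVN: 1.781 × 0.4811 × 1.217 = 1.04277
Maximum is GLM→OBL→MYR→GLM at 1.0855; arbitrage exists.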